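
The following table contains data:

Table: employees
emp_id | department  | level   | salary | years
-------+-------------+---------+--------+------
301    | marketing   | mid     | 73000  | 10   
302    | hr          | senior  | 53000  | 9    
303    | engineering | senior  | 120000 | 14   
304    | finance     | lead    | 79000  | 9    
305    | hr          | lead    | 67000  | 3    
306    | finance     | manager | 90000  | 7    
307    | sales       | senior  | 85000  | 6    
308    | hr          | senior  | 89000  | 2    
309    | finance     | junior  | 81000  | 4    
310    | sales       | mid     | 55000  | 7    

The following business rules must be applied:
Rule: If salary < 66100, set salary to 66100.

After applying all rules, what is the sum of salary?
816200

Step 1: 2 records have salary < 66100
Step 2: These records originally summed to 108000
Step 3: After setting to minimum: 2 × 66100 = 132200
Step 4: Unaffected records sum: 684000
Step 5: Final sum = 132200 + 684000 = 816200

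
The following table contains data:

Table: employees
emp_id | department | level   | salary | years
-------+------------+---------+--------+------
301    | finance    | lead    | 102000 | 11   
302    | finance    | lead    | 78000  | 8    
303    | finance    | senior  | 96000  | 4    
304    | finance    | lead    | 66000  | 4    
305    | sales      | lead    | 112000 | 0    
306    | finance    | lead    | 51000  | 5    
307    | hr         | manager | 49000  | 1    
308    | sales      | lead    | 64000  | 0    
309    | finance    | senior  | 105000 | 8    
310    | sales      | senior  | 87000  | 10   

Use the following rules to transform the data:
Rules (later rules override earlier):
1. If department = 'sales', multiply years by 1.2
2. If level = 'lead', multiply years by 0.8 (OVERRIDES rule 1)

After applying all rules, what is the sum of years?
47.4

Step 1: Rule 2 takes priority for records with level = 'lead'
  - 6 records: 28 × 0.8 = 22.4
Step 2: Rule 1 applies to remaining records with department = 'sales'
  - 1 records: 10 × 1.2 = 12.0
Step 3: Other records unchanged: 13
Step 4: Final sum = 22.4 + 12.0 + 13 = 47.4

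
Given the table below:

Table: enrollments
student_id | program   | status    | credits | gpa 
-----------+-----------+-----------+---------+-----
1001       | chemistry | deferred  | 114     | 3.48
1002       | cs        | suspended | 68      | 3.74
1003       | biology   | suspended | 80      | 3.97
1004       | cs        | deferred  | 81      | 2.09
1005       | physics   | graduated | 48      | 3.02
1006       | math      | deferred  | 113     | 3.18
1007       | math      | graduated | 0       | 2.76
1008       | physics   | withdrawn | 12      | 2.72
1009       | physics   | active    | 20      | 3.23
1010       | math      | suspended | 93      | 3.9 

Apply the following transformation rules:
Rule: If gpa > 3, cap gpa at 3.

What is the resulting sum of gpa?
28.57

Step 1: 7 records have gpa > 3
Step 2: These records originally summed to 24.52
Step 3: After capping: 7 × 3 = 21
Step 4: Unaffected records sum: 7.57
Step 5: Final sum = 21 + 7.57 = 28.57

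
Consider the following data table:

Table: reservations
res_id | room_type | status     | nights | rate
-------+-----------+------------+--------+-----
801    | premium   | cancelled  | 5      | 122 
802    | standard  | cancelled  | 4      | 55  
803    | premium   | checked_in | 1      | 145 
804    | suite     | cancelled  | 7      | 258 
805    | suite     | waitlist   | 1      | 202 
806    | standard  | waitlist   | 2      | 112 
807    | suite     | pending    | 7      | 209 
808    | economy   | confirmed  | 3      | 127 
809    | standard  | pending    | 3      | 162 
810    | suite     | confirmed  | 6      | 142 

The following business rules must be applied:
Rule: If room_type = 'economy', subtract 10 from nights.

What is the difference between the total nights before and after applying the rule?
10

Step 1: Original sum of nights = 39
Step 2: 1 records have room_type = 'economy'
Step 3: Each affected record changes by -10
Step 4: Total change = 1 × -10 = -10
Step 5: New sum = 39 + -10 = 29
Step 6: Difference = |29 - 39| = 10
        (Sum decreased by 10)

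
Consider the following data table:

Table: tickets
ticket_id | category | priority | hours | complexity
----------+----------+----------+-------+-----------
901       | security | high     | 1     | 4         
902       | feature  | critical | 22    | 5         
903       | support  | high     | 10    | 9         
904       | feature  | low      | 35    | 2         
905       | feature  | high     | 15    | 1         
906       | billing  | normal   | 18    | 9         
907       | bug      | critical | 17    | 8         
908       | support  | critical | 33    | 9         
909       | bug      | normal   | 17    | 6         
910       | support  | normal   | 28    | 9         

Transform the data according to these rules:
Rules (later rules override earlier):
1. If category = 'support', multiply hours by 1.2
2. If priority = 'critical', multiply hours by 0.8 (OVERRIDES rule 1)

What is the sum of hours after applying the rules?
189.2

Step 1: Rule 2 takes priority for records with priority = 'critical'
  - 3 records: 72 × 0.8 = 57.6
Step 2: Rule 1 applies to remaining records with category = 'support'
  - 2 records: 38 × 1.2 = 45.6
Step 3: Other records unchanged: 86
Step 4: Final sum = 57.6 + 45.6 + 86 = 189.2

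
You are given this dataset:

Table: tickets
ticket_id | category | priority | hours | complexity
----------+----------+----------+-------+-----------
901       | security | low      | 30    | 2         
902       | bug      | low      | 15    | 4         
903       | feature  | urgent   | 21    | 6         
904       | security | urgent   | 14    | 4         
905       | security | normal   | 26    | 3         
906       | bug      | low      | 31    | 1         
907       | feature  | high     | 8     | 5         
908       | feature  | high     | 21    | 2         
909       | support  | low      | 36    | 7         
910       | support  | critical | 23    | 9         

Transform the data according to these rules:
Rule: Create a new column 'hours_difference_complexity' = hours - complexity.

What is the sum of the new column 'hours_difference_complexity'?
182

Step 1: For each record, compute hours - complexity
Example calculations:
  30 - 2 = 28
  15 - 4 = 11
  21 - 6 = 15
  ...
Step 2: Sum all derived values
Step 3: Total = 182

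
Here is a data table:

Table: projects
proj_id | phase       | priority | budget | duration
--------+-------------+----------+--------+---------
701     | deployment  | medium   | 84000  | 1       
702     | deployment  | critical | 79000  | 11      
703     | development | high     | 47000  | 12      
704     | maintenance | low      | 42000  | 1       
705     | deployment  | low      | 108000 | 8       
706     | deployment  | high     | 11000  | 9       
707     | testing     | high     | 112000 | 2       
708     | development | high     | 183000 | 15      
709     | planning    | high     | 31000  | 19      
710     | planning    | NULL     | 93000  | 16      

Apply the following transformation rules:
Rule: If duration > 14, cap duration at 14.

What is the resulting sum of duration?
86

Step 1: 3 records have duration > 14
Step 2: These records originally summed to 50
Step 3: After capping: 3 × 14 = 42
Step 4: Unaffected records sum: 44
Step 5: Final sum = 42 + 44 = 86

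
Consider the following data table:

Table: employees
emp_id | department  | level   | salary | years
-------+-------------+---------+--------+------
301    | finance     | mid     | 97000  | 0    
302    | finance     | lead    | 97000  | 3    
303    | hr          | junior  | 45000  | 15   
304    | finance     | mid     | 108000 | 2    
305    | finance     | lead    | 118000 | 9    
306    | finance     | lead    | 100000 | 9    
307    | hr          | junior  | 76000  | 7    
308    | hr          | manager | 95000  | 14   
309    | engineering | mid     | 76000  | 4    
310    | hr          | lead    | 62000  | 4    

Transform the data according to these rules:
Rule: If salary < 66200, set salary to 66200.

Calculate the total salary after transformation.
899400

Step 1: 2 records have salary < 66200
Step 2: These records originally summed to 107000
Step 3: After setting to minimum: 2 × 66200 = 132400
Step 4: Unaffected records sum: 767000
Step 5: Final sum = 132400 + 767000 = 899400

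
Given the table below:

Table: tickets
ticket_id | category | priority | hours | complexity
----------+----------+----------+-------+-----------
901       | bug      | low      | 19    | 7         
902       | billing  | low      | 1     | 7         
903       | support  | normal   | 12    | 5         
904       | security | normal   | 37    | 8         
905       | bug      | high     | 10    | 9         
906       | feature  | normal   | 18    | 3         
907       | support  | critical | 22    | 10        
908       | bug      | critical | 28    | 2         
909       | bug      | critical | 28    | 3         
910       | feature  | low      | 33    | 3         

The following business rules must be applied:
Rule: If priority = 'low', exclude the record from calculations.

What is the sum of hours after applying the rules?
155

Step 1: Identify records where priority = 'low'
Step 2: The excluded records sum to 53
Step 3: Original total hours = 208
Step 4: Remaining total = 208 - 53 = 155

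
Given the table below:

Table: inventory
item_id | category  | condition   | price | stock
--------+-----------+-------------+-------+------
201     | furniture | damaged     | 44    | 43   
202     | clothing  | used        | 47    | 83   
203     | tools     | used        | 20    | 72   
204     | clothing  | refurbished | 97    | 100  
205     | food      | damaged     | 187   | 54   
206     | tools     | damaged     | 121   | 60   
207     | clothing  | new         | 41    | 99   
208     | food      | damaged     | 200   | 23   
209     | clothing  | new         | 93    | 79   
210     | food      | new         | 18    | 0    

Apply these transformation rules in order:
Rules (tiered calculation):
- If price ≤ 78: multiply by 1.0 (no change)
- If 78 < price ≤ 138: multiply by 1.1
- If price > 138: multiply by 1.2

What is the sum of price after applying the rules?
976.5

Step 1: Tier 1 (price ≤ 78): 5 records, sum = 170 × 1.0 = 170.0
Step 2: Tier 2 (78 < price ≤ 138): 3 records, sum = 311 × 1.1 = 342.1
Step 3: Tier 3 (price > 138): 2 records, sum = 387 × 1.2 = 464.4
Step 4: Final sum = 170.0 + 342.1 + 464.4 = 976.5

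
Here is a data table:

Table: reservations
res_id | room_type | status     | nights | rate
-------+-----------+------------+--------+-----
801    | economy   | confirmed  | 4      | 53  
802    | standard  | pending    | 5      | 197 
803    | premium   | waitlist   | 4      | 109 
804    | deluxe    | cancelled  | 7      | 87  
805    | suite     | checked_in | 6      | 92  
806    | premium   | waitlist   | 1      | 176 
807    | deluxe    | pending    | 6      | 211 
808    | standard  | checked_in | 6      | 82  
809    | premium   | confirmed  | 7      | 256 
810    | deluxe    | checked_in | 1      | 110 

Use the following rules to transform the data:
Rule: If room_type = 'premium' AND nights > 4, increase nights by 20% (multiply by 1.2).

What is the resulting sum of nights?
48.4

Step 1: Find records where room_type = 'premium' AND nights > 4
Step 2: 1 records match, summing to 7
Step 3: After multiplier: 7 × 1.2 = 8.4
Step 4: Unaffected records sum: 40
Step 5: Final sum = 8.4 + 40 = 48.4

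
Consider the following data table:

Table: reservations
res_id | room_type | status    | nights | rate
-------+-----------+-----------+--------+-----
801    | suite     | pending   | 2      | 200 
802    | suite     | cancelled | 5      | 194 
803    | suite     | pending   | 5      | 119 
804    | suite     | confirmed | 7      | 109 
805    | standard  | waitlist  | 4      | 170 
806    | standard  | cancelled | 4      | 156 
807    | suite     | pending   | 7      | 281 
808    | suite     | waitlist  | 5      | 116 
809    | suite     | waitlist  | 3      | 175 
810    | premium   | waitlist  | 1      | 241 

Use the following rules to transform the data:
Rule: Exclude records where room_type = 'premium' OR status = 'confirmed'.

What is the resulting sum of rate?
1411

Step 1: Find records where room_type = 'premium' OR status = 'confirmed'
Step 2: 2 records match, summing to 350
Step 3: Original sum: 1761
Step 4: Remaining sum = 1761 - 350 = 1411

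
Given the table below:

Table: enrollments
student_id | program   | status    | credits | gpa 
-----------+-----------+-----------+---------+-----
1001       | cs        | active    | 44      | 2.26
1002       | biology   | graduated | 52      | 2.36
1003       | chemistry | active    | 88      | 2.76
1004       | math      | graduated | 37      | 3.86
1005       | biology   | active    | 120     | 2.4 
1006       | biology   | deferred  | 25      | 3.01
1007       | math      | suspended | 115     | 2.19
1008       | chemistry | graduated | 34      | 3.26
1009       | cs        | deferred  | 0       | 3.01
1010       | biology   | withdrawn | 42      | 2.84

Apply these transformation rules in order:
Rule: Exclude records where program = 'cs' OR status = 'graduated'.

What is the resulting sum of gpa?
13.2

Step 1: Find records where program = 'cs' OR status = 'graduated'
Step 2: 5 records match, summing to 14.75
Step 3: Original sum: 27.95
Step 4: Remaining sum = 27.95 - 14.75 = 13.2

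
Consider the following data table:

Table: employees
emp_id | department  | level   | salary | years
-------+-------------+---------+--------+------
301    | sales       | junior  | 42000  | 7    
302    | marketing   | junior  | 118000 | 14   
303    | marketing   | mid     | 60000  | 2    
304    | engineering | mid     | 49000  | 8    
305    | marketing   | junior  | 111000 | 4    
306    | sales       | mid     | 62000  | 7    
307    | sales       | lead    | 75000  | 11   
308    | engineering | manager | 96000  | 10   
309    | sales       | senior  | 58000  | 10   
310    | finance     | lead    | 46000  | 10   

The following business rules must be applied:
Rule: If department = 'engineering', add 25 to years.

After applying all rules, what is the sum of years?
133

Step 1: Count records where department = 'engineering': 2
Step 2: Total bonus added: 2 × 25 = 50
Step 3: Original sum of years: 83
Step 4: Final sum = 83 + 50 = 133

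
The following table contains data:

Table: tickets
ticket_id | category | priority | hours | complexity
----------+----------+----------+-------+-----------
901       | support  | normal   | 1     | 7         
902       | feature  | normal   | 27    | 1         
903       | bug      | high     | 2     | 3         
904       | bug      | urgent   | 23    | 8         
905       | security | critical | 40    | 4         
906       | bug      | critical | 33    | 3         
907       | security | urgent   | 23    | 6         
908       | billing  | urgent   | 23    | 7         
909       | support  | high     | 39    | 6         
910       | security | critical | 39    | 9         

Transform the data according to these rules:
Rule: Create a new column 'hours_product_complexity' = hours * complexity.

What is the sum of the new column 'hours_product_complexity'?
1367

Step 1: For each record, compute hours * complexity
Example calculations:
  1 * 7 = 7
  27 * 1 = 27
  2 * 3 = 6
  ...
Step 2: Sum all derived values
Step 3: Total = 1367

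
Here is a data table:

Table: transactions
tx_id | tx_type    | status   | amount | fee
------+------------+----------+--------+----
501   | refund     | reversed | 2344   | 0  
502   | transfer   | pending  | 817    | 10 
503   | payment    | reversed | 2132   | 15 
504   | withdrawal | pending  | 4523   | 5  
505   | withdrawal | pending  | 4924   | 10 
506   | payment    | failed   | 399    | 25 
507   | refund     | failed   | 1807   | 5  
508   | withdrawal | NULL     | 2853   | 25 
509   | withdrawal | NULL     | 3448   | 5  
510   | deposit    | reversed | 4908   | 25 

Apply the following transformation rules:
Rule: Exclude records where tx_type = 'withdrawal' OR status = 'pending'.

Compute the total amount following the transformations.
11590

Step 1: Find records where tx_type = 'withdrawal' OR status = 'pending'
Step 2: 5 records match, summing to 16565
Step 3: Original sum: 28155
Step 4: Remaining sum = 28155 - 16565 = 11590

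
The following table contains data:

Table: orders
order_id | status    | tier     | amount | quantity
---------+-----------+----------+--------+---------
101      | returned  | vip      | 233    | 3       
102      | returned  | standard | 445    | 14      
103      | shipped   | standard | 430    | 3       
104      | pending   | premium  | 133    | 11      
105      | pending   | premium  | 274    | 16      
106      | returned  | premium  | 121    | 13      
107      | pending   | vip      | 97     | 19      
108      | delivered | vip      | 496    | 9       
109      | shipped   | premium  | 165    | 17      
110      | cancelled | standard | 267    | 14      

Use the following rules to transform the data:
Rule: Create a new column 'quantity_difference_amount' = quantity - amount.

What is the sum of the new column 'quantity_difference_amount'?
-2542

Step 1: For each record, compute quantity - amount
Example calculations:
  3 - 233 = -230
  14 - 445 = -431
  3 - 430 = -427
  ...
Step 2: Sum all derived values
Step 3: Total = -2542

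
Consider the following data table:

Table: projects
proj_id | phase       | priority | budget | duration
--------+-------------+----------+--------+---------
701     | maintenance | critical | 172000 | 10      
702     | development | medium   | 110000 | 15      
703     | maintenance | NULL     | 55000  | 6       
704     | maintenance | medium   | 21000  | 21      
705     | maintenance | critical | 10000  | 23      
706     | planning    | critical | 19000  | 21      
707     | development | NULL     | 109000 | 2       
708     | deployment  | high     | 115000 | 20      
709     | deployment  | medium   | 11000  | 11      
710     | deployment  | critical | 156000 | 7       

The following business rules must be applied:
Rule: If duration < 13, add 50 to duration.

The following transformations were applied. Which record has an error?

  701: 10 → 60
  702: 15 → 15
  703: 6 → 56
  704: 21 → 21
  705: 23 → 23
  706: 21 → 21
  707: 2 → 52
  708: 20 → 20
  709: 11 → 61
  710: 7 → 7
Record 710 has an error. The correct transformed value should be 57, not 7.

Step 1: Check each record against the rule
Step 2: Record 710 has duration = 7
Step 3: Since 7 < 13, the bonus should have been applied
Step 4: Correct value = 57, but claimed value = 7
Conclusion: Record 710 has the error.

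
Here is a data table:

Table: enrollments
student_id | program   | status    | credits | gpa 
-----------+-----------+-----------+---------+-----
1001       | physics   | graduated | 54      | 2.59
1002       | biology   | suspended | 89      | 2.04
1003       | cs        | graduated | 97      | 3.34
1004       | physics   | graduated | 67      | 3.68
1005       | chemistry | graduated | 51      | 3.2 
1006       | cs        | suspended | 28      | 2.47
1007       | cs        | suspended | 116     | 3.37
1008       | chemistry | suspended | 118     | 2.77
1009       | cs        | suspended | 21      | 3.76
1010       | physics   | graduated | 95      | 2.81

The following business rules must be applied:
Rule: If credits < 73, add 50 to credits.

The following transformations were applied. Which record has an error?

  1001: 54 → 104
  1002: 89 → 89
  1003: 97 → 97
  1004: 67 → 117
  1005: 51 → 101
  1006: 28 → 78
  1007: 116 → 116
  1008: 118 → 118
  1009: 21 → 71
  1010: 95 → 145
Record 1010 has an error. The correct transformed value should be 95, not 145.

Step 1: Check each record against the rule
Step 2: Record 1010 has credits = 95
Step 3: Since 95 >= 73, the bonus should not have been applied
Step 4: Correct value = 95, but claimed value = 145
Conclusion: Record 1010 has the error.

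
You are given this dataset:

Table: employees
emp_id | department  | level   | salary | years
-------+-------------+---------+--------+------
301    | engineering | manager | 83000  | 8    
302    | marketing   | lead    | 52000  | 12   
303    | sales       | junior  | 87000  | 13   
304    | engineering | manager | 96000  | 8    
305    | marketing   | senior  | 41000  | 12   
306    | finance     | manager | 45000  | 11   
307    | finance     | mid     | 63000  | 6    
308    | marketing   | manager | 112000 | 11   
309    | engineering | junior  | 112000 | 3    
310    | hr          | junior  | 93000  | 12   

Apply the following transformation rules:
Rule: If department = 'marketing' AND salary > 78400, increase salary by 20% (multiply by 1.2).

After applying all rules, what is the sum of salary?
806400.0

Step 1: Find records where department = 'marketing' AND salary > 78400
Step 2: 1 records match, summing to 112000
Step 3: After multiplier: 112000 × 1.2 = 134400.0
Step 4: Unaffected records sum: 672000
Step 5: Final sum = 134400.0 + 672000 = 806400.0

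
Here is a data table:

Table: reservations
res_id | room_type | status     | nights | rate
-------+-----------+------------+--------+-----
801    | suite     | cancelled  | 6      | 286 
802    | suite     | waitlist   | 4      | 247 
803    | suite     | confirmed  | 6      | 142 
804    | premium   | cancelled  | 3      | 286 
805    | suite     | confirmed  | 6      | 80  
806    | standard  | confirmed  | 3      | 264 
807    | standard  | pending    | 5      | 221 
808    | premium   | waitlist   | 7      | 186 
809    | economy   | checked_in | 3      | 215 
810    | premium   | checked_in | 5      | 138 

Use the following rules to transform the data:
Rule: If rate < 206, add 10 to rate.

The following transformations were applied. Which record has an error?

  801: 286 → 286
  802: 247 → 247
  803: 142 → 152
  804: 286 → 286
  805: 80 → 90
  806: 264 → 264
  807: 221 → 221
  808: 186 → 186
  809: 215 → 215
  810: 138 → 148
Record 808 has an error. The correct transformed value should be 196, not 186.

Step 1: Check each record against the rule
Step 2: Record 808 has rate = 186
Step 3: Since 186 < 206, the bonus should have been applied
Step 4: Correct value = 196, but claimed value = 186
Conclusion: Record 808 has the error.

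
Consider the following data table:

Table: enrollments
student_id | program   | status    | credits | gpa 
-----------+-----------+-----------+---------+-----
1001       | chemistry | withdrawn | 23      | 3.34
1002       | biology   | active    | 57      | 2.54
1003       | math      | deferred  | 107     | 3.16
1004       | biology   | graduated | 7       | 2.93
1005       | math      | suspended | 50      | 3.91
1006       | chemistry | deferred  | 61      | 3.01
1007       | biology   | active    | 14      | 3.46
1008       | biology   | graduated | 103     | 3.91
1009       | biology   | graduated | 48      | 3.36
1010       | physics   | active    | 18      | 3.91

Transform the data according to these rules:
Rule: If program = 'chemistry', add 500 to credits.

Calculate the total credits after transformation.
1488

Step 1: Count records where program = 'chemistry': 2
Step 2: Total bonus added: 2 × 500 = 1000
Step 3: Original sum of credits: 488
Step 4: Final sum = 488 + 1000 = 1488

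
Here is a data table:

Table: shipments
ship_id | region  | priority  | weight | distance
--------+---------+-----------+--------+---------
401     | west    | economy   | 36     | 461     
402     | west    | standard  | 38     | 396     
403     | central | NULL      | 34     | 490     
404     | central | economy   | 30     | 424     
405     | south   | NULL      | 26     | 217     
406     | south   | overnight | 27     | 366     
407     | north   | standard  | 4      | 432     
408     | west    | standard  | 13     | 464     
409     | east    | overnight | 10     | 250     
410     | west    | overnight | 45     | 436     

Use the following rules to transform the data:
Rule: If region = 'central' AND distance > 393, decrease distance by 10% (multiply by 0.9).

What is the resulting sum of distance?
3844.6

Step 1: Find records where region = 'central' AND distance > 393
Step 2: 2 records match, summing to 914
Step 3: After multiplier: 914 × 0.9 = 822.6
Step 4: Unaffected records sum: 3022
Step 5: Final sum = 822.6 + 3022 = 3844.6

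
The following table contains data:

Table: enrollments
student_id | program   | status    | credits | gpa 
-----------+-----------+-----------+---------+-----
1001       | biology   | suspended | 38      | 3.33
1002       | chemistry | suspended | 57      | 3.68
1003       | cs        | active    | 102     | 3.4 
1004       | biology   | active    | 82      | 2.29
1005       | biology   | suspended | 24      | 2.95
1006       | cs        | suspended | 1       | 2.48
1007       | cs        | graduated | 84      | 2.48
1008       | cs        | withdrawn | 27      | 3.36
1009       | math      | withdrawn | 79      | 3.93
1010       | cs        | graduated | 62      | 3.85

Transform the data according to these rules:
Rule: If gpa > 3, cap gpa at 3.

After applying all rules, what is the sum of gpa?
28.2

Step 1: 6 records have gpa > 3
Step 2: These records originally summed to 21.55
Step 3: After capping: 6 × 3 = 18
Step 4: Unaffected records sum: 10.2
Step 5: Final sum = 18 + 10.2 = 28.2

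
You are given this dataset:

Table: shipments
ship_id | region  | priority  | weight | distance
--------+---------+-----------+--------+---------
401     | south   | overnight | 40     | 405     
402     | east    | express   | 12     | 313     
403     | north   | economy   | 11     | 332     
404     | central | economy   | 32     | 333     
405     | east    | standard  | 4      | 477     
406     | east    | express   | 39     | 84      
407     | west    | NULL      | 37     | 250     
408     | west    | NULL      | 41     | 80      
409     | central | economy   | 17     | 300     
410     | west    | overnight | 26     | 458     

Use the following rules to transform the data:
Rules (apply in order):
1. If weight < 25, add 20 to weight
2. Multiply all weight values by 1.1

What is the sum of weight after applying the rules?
372.9

Step 1: Apply Rule 1 - Add 20 to records with weight < 25
  - 4 records affected: 44 + (4 × 20) = 124
  - Unaffected records: 215
  - Sum after Rule 1: 339
Step 2: Apply Rule 2 - Multiply all by 1.1
  - 339 × 1.1 = 372.9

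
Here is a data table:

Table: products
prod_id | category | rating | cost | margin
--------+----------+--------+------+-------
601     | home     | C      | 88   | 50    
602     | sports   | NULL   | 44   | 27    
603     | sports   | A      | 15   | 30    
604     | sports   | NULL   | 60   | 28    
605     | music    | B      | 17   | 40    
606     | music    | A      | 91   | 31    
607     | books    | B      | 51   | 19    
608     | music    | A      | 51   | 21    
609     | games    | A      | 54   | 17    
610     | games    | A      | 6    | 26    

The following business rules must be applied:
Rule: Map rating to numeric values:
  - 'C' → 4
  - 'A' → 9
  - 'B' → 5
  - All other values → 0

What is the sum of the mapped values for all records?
59

Step 1: Apply mapping to each record
Step 2: Count by status:
  'C': 1 records × 4 = 4
  'A': 5 records × 9 = 45
  'B': 2 records × 5 = 10
Step 3: Sum all mapped values = 59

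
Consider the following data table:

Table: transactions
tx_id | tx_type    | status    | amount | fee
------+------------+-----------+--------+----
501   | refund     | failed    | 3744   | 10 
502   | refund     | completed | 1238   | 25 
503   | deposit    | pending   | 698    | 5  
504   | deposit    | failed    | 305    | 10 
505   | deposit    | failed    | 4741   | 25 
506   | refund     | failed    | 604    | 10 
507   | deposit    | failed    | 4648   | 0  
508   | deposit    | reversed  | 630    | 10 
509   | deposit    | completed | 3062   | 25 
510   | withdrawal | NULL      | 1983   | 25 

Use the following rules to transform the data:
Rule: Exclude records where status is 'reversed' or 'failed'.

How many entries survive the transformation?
4

Step 1: Count records to exclude
  - 1 (reversed) + 5 (failed) = 6 records
Step 2: Total records: 10
Step 3: Remaining = 10 - 6 = 4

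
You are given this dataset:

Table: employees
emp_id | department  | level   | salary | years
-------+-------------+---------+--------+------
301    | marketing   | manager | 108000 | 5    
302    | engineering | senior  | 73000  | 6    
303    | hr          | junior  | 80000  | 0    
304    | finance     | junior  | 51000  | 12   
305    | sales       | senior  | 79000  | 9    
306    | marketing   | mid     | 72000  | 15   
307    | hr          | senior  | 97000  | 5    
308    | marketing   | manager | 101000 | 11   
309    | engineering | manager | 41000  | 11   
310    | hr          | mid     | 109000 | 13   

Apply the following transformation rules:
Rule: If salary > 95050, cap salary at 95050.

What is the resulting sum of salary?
776200

Step 1: 4 records have salary > 95050
Step 2: These records originally summed to 415000
Step 3: After capping: 4 × 95050 = 380200
Step 4: Unaffected records sum: 396000
Step 5: Final sum = 380200 + 396000 = 776200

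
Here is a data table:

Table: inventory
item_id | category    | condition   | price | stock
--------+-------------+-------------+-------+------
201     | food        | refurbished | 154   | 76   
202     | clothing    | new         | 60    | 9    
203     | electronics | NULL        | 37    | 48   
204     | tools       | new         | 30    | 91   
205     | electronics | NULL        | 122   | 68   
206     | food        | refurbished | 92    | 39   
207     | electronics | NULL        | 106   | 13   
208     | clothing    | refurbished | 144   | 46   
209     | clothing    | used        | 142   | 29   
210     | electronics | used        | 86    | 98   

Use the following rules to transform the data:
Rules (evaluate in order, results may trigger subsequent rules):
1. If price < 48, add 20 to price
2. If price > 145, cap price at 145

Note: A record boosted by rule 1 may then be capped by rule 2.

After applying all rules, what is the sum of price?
1004

Step 1: Apply rule 1 to records with price < 48
  - 2 records get bonus of 20
  - Of these, 0 records then exceed 145 and get capped
Step 2: Apply rule 2 to records with price > 145
  - 1 records (original) are capped
Step 3: Calculate final sum = 1004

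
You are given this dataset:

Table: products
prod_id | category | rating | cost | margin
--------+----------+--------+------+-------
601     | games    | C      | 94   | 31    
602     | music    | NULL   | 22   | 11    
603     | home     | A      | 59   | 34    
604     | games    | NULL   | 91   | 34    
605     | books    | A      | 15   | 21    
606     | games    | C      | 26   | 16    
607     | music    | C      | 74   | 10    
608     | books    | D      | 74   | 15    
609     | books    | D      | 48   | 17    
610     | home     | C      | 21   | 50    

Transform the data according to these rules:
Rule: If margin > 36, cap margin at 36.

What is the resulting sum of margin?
225

Step 1: 1 records have margin > 36
Step 2: These records originally summed to 50
Step 3: After capping: 1 × 36 = 36
Step 4: Unaffected records sum: 189
Step 5: Final sum = 36 + 189 = 225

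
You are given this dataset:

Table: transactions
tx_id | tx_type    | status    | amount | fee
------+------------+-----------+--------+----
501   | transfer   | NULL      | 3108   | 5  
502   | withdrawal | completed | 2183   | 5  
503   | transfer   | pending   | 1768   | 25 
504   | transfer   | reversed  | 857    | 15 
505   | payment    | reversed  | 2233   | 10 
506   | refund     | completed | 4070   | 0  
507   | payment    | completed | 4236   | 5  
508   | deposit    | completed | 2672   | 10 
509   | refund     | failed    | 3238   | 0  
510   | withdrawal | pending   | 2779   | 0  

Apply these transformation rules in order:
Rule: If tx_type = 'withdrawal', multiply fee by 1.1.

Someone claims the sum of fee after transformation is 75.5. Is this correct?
Yes, the result is correct.

Step 1: Calculate the correct sum after transformation
Step 2: Apply multiplier 1.1 to records where tx_type = 'withdrawal'
Step 3: Correct result = 75.5
Step 4: Claimed result = 75.5
Step 5: 75.5 = 75.5 ✓
Conclusion: The claimed result is correct.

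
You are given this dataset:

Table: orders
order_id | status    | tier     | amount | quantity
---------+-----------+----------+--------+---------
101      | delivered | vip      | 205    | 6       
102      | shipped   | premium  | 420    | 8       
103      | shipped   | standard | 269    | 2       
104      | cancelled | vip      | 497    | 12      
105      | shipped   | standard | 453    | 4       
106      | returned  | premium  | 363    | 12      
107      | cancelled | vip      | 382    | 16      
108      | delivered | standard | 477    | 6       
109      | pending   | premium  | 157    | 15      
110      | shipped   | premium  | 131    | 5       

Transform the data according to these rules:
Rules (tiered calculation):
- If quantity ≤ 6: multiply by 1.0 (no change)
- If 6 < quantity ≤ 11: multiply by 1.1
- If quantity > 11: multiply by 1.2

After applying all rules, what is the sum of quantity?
97.8

Step 1: Tier 1 (quantity ≤ 6): 5 records, sum = 23 × 1.0 = 23.0
Step 2: Tier 2 (6 < quantity ≤ 11): 1 records, sum = 8 × 1.1 = 8.8
Step 3: Tier 3 (quantity > 11): 4 records, sum = 55 × 1.2 = 66.0
Step 4: Final sum = 23.0 + 8.8 + 66.0 = 97.8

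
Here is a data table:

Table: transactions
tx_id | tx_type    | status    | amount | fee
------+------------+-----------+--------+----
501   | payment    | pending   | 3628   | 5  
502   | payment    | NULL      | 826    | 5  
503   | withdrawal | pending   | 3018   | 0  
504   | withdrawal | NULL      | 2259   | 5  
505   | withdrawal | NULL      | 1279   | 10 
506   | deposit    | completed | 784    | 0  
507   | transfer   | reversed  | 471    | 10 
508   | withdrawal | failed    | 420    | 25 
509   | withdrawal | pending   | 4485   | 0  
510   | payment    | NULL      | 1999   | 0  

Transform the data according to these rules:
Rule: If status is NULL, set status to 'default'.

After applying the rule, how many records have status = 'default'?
4

Step 1: Count records where status IS NULL
Step 2: Found 4 records with NULL status
Step 3: These records will have status set to 'default'
Step 4: Records already having status = 'default': 0
Step 5: Answer: 4 + 0 = 4 records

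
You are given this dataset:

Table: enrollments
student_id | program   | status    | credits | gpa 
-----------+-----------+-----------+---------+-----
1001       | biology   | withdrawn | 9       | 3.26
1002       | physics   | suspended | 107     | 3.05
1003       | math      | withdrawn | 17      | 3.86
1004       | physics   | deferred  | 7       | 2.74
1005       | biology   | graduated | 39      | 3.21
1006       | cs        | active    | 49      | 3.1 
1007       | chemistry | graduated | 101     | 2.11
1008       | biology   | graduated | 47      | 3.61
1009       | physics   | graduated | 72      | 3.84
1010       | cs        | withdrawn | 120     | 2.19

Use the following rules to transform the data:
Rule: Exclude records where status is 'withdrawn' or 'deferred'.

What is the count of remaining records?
6

Step 1: Count records to exclude
  - 3 (withdrawn) + 1 (deferred) = 4 records
Step 2: Total records: 10
Step 3: Remaining = 10 - 4 = 6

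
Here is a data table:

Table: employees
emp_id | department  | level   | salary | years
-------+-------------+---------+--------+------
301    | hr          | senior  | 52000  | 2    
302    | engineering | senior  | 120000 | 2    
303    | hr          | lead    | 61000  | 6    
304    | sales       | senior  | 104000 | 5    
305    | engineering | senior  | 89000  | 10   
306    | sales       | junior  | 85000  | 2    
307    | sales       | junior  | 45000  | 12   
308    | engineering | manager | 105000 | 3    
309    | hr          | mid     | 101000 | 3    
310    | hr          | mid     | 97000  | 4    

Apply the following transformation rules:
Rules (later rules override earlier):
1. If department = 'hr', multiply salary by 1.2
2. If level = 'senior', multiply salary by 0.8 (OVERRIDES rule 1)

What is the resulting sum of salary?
837800.0

Step 1: Rule 2 takes priority for records with level = 'senior'
  - 4 records: 365000 × 0.8 = 292000.0
Step 2: Rule 1 applies to remaining records with department = 'hr'
  - 3 records: 259000 × 1.2 = 310800.0
Step 3: Other records unchanged: 235000
Step 4: Final sum = 292000.0 + 310800.0 + 235000 = 837800.0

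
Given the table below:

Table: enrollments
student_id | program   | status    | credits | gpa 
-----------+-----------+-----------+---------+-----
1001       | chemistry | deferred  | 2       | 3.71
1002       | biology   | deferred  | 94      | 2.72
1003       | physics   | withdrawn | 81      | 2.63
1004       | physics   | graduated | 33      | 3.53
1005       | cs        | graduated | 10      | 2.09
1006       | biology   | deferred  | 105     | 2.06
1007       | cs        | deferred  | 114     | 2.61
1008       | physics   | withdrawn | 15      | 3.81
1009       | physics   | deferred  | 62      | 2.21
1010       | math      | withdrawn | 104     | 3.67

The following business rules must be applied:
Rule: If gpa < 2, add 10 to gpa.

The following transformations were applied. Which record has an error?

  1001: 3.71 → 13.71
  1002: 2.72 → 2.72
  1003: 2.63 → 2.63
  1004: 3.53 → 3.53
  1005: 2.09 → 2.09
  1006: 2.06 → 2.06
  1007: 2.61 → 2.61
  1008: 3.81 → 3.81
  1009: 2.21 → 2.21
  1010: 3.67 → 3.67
Record 1001 has an error. The correct transformed value should be 3.71, not 13.71.

Step 1: Check each record against the rule
Step 2: Record 1001 has gpa = 3.71
Step 3: Since 3.71 >= 2, the bonus should not have been applied
Step 4: Correct value = 3.71, but claimed value = 13.71
Conclusion: Record 1001 has the error.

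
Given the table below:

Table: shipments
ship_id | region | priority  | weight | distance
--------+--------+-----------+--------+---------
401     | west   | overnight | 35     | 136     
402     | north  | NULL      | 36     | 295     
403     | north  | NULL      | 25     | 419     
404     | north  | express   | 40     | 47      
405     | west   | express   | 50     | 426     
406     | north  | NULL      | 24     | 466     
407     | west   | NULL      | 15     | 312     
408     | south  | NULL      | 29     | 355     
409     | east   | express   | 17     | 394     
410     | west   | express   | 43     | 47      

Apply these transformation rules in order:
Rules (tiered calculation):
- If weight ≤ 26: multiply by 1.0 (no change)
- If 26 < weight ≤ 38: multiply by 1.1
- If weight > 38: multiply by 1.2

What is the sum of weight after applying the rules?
350.6

Step 1: Tier 1 (weight ≤ 26): 4 records, sum = 81 × 1.0 = 81.0
Step 2: Tier 2 (26 < weight ≤ 38): 3 records, sum = 100 × 1.1 = 110.0
Step 3: Tier 3 (weight > 38): 3 records, sum = 133 × 1.2 = 159.6
Step 4: Final sum = 81.0 + 110.0 + 159.6 = 350.6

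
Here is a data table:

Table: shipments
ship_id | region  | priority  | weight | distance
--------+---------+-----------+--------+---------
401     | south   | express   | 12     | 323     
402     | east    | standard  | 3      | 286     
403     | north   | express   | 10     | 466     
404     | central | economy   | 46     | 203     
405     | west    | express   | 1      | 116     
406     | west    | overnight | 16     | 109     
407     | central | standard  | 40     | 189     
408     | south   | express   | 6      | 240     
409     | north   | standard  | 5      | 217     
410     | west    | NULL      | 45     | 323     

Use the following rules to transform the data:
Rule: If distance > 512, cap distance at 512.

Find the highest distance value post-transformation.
466

Step 1: Original maximum distance = 466
Step 2: Check cap of 512 against maximum
Step 3: No records exceed the cap (max 466 <= cap 512), so no capping applies
Step 4: Maximum after transformation = 466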